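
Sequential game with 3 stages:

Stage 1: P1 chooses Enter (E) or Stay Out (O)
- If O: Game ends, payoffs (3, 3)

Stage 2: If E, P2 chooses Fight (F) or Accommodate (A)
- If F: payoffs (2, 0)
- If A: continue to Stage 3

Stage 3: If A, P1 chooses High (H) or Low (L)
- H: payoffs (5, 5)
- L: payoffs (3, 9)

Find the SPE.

SPE: (E, A, H); Outcome (5, 5)

Work:
Stage 3: P1 chooses H (5 vs 3)
Stage 2: P2: F->0, A->5 (anticipating H). Choose A
Stage 1: P1: O->3, E->5 (anticipating A, H). Choose E
SPE path: E -> A -> H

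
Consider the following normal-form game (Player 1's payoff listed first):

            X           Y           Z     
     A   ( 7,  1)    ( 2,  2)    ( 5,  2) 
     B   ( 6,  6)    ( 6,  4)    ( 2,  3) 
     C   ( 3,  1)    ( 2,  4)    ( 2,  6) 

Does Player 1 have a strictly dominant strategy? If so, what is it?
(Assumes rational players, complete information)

No strictly dominant strategy exists for Player 1

Work:
A strategy strictly dominates another if it gives a strictly higher payoff against every opponent action. Compare each pair of P1's strategies column-by-column:
  A vs B: [7 vs 6, 2 vs 6, 5 vs 2] → A does not strictly dominate B (column Y: 2 ≤ 6)
  A vs C: [7 vs 3, 2 vs 2, 5 vs 2] → A does not strictly dominate C (column Y: 2 ≤ 2)
  B vs A: [6 vs 7, 6 vs 2, 2 vs 5] → B does not strictly dominate A (column X: 6 ≤ 7)
  B vs C: [6 vs 3, 6 vs 2, 2 vs 2] → B does not strictly dominate C (column Z: 2 ≤ 2)
  C vs A: [3 vs 7, 2 vs 2, 2 vs 5] → C does not strictly dominate A (column X: 3 ≤ 7)
  C vs B: [3 vs 6, 2 vs 6, 2 vs 2] → C does not strictly dominate B (column X: 3 ≤ 6)
No single strategy strictly dominates all others → no strictly dominant strategy.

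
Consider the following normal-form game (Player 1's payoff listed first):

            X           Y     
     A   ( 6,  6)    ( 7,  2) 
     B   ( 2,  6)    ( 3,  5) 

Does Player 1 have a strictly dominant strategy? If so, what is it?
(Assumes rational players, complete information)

Yes, Player 1's strictly dominant strategy is A

Work:
A strategy strictly dominates another if it gives a strictly higher payoff against every opponent action. Compare each pair of P1's strategies column-by-column:
  A vs B: [6 vs 2, 7 vs 3] → A strictly dominates B
  B vs A: [2 vs 6, 3 vs 7] → B does not strictly dominate A (column X: 2 ≤ 6)
A strictly dominates every other strategy → strictly dominant.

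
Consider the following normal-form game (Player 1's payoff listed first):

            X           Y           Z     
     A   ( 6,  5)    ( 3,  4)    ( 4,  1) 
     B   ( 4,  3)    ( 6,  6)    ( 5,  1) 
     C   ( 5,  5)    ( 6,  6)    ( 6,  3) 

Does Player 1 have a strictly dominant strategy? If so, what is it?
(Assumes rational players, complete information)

No strictly dominant strategy exists for Player 1

Work:
A strategy strictly dominates another if it gives a strictly higher payoff against every opponent action. Compare each pair of P1's strategies column-by-column:
  A vs B: [6 vs 4, 3 vs 6, 4 vs 5] → A does not strictly dominate B (column Y: 3 ≤ 6)
  A vs C: [6 vs 5, 3 vs 6, 4 vs 6] → A does not strictly dominate C (column Y: 3 ≤ 6)
  B vs A: [4 vs 6, 6 vs 3, 5 vs 4] → B does not strictly dominate A (column X: 4 ≤ 6)
  B vs C: [4 vs 5, 6 vs 6, 5 vs 6] → B does not strictly dominate C (column X: 4 ≤ 5)
  C vs A: [5 vs 6, 6 vs 3, 6 vs 4] → C does not strictly dominate A (column X: 5 ≤ 6)
  C vs B: [5 vs 4, 6 vs 6, 6 vs 5] → C does not strictly dominate B (column Y: 6 ≤ 6)
No single strategy strictly dominates all others → no strictly dominant strategy.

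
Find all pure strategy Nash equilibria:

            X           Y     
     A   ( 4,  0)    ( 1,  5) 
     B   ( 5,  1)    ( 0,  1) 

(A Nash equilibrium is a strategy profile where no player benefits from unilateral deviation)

Nash equilibrium: (A, Y), (B, X)

Work:
Best responses:
  P1 vs X: payoffs [4, 5] → best response B (payoff 5)
  P1 vs Y: payoffs [1, 0] → best response A (payoff 1)
  P2 vs A: payoffs [0, 5] → best response Y (payoff 5)
  P2 vs B: payoffs [1, 1] → best response X/Y (payoff 1)
Mutual best responses: (A,Y), (B,X) → Nash equilibria.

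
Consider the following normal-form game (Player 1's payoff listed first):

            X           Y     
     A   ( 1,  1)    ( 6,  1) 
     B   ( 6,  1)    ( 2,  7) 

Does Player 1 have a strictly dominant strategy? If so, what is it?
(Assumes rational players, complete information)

No strictly dominant strategy exists for Player 1

Work:
A strategy strictly dominates another if it gives a strictly higher payoff against every opponent action. Compare each pair of P1's strategies column-by-column:
  A vs B: [1 vs 6, 6 vs 2] → A does not strictly dominate B (column X: 1 ≤ 6)
  B vs A: [6 vs 1, 2 vs 6] → B does not strictly dominate A (column Y: 2 ≤ 6)
No single strategy strictly dominates all others → no strictly dominant strategy.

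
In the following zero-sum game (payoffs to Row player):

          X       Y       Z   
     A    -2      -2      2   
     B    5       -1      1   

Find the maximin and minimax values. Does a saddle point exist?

Maximin = -1, Minimax = -1, Saddle: True

Work:
Row minimums: [-2, -1] → maximin = -1
Column maximums: [5, -1, 2] → minimax = -1
Saddle point exists! Game value = -1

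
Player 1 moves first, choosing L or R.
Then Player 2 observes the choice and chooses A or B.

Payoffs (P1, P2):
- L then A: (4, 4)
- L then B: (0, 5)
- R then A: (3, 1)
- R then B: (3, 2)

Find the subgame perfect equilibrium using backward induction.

P1 plays R, P2 plays B after L and B after R; Payoff (3, 2)

Work:
Backward induction:
After L: P2 chooses B → P1 gets 0
After R: P2 chooses B → P1 gets 3
P1 chooses R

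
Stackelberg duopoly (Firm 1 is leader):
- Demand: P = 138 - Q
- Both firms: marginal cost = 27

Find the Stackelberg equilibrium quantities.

q₁* (leader) = 55.5, q₂* (follower) = 27.75

Work:
Follower's reaction: q₂ = (a - c - q₁)/2
Leader substitutes: π₁ = q₁·(a - q₁ - (a-c-q₁)/2 - c)
FOC: q₁* = (138 - 27)/2 = 55.50
Then: q₂* = (138 - 27 - 55.5)/2 = 27.75
Leader has first-mover advantage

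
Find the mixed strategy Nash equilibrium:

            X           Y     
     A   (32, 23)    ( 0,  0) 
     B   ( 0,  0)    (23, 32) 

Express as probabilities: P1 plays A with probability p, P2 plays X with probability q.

p = 0.5818, q = 0.4182

Work:
Find probabilities that make opponent indifferent:
P2 chooses q to make P1 indifferent between A and B
P1 chooses p to make P2 indifferent between X and Y
Mixed NE: P1 plays (A: 0.5818, B: 0.4182), P2 plays (X: 0.4182, Y: 0.5818)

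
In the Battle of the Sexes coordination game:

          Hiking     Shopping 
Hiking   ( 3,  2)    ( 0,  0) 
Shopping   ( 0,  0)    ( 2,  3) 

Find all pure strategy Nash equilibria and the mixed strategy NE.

Pure NE: (Hiking, Hiking) and (Shopping, Shopping); Mixed NE: p = 0.6, q = 0.4

Work:
Check pure NE:
(Hiking, Hiking): (3, 2) - no unilateral deviation beneficial
(Shopping, Shopping): (2, 3) - no unilateral deviation beneficial
Mixed NE: P1 plays Hiking with p = 0.6, P2 plays Hiking with q = 0.4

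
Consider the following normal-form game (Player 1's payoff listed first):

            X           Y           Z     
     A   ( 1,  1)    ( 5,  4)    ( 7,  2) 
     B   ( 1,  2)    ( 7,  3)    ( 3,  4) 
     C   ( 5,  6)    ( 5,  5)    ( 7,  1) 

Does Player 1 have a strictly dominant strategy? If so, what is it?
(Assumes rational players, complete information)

No strictly dominant strategy exists for Player 1

Work:
A strategy strictly dominates another if it gives a strictly higher payoff against every opponent action. Compare each pair of P1's strategies column-by-column:
  A vs B: [1 vs 1, 5 vs 7, 7 vs 3] → A does not strictly dominate B (column X: 1 ≤ 1)
  A vs C: [1 vs 5, 5 vs 5, 7 vs 7] → A does not strictly dominate C (column X: 1 ≤ 5)
  B vs A: [1 vs 1, 7 vs 5, 3 vs 7] → B does not strictly dominate A (column X: 1 ≤ 1)
  B vs C: [1 vs 5, 7 vs 5, 3 vs 7] → B does not strictly dominate C (column X: 1 ≤ 5)
  C vs A: [5 vs 1, 5 vs 5, 7 vs 7] → C does not strictly dominate A (column Y: 5 ≤ 5)
  C vs B: [5 vs 1, 5 vs 7, 7 vs 3] → C does not strictly dominate B (column Y: 5 ≤ 7)
No single strategy strictly dominates all others → no strictly dominant strategy.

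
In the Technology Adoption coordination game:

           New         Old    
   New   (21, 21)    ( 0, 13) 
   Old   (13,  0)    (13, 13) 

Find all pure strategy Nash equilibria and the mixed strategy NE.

Pure NE: (New, New) and (Old, Old); Mixed NE: p = 0.619, q = 0.619

Work:
Check pure NE:
(New, New): (21, 21) - no unilateral deviation beneficial
(Old, Old): (13, 13) - no unilateral deviation beneficial
Mixed NE: P1 plays New with p = 0.619, P2 plays New with q = 0.619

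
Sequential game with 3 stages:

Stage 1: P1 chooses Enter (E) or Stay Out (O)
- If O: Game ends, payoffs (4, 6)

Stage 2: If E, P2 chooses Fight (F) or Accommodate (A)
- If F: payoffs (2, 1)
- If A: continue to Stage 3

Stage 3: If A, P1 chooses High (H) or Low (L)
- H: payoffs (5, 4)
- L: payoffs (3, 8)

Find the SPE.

SPE: (E, A, H); Outcome (5, 4)

Work:
Stage 3: P1 chooses H (5 vs 3)
Stage 2: P2: F->1, A->4 (anticipating H). Choose A
Stage 1: P1: O->4, E->5 (anticipating A, H). Choose E
SPE path: E -> A -> H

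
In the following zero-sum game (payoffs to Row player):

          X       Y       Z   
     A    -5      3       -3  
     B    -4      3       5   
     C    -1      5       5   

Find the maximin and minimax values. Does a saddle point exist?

Maximin = -1, Minimax = -1, Saddle: True

Work:
Row minimums: [-5, -4, -1] → maximin = -1
Column maximums: [-1, 5, 5] → minimax = -1
Saddle point exists! Game value = -1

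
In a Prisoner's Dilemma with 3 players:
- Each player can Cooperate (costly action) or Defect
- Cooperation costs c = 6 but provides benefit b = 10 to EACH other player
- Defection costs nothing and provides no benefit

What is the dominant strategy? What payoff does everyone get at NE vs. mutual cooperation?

Dominant: Defect; NE payoff = 0; Coop payoff = 14

Work:
Defect dominates (saves cost c = 6, benefit to others is external)
NE: All defect → everyone gets 0
If all cooperate: each receives (2)×10 - 6 = 14
Social dilemma: 14 > 0 but NE gives 0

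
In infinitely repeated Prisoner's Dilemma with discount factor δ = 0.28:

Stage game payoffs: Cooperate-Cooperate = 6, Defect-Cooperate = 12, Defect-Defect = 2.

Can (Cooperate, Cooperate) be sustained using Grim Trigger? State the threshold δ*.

δ* = 0.6; since δ = 0.28 < 0.6, cooperation cannot be sustained

Work:
For Grim Trigger:
Cooperate forever: 6/(1-δ)
Defect then punished: 12 + 2·δ/(1-δ)
Need: 6/(1-δ) ≥ 12 + 2·δ/(1-δ)
Solving: δ ≥ (T-R)/(T-P) = (12-6)/(12-2) = 0.6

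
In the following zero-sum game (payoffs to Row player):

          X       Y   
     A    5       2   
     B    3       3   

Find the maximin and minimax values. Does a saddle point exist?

Maximin = 3, Minimax = 3, Saddle: True

Work:
Row minimums: [2, 3] → maximin = 3
Column maximums: [5, 3] → minimax = 3
Saddle point exists! Game value = 3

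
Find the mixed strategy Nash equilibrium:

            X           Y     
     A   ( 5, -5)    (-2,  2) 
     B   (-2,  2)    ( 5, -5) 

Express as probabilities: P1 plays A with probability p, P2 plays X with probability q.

p = 0.5, q = 0.5

Work:
Find probabilities that make opponent indifferent:
P2 chooses q to make P1 indifferent between A and B
P1 chooses p to make P2 indifferent between X and Y
Mixed NE: P1 plays (A: 0.5, B: 0.5), P2 plays (X: 0.5, Y: 0.5)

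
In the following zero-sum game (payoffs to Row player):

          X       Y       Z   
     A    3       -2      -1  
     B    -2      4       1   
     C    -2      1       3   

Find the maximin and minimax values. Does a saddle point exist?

Maximin = -2, Minimax = 3, Saddle: False

Work:
Row minimums: [-2, -2, -2] → maximin = -2
Column maximums: [3, 4, 3] → minimax = 3
No saddle point (maximin ≠ minimax). Mixed strategy needed.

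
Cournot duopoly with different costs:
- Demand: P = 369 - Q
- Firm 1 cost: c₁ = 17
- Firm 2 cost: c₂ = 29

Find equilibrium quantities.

q₁* = 121.33, q₂* = 109.33

Work:
Reaction: q₁ = (369 - 17 - q₂)/2
Reaction: q₂ = (369 - 29 - q₁)/2
Solve simultaneously:
q₁* = (369 - 2×17 + 29)/3 = 121.33
q₂* = (369 - 2×29 + 17)/3 = 109.33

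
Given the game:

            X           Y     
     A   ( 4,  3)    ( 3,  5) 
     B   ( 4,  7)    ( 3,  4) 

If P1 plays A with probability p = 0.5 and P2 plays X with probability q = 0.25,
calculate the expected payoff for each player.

E[P1] = 3.25, E[P2] = 4.625

Work:
E[P1] = p·q·π₁(A,X) + p·(1-q)·π₁(A,Y) + (1-p)·q·π₁(B,X) + (1-p)·(1-q)·π₁(B,Y)
= 0.5·0.25·4 + 0.5·0.75·3 + 0.5·0.25·4 + 0.5·0.75·3
= 3.25

E[P2] = 4.625 (similar calculation)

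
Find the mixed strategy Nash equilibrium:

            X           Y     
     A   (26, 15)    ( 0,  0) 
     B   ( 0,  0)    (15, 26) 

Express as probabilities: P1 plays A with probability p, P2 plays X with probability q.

p = 0.6341, q = 0.3659

Work:
Find probabilities that make opponent indifferent:
P2 chooses q to make P1 indifferent between A and B
P1 chooses p to make P2 indifferent between X and Y
Mixed NE: P1 plays (A: 0.6341, B: 0.3659), P2 plays (X: 0.3659, Y: 0.6341)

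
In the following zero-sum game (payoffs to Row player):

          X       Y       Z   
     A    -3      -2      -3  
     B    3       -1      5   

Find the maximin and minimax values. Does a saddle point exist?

Maximin = -1, Minimax = -1, Saddle: True

Work:
Row minimums: [-3, -1] → maximin = -1
Column maximums: [3, -1, 5] → minimax = -1
Saddle point exists! Game value = -1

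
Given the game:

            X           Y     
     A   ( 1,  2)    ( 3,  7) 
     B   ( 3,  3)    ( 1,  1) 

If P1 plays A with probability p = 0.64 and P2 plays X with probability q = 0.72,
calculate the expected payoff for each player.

E[P1] = 1.8768, E[P2] = 3.0544

Work:
E[P1] = p·q·π₁(A,X) + p·(1-q)·π₁(A,Y) + (1-p)·q·π₁(B,X) + (1-p)·(1-q)·π₁(B,Y)
= 0.64·0.72·1 + 0.64·0.28·3 + 0.36·0.72·3 + 0.36·0.28·1
= 1.8768

E[P2] = 3.0544 (similar calculation)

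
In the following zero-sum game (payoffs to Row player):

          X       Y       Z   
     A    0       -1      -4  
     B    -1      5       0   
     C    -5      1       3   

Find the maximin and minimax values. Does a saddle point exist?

Maximin = -1, Minimax = 0, Saddle: False

Work:
Row minimums: [-4, -1, -5] → maximin = -1
Column maximums: [0, 5, 3] → minimax = 0
No saddle point (maximin ≠ minimax). Mixed strategy needed.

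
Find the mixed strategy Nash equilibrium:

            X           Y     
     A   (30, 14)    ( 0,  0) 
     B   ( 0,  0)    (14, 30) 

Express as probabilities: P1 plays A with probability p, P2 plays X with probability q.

p = 0.6818, q = 0.3182

Work:
Find probabilities that make opponent indifferent:
P2 chooses q to make P1 indifferent between A and B
P1 chooses p to make P2 indifferent between X and Y
Mixed NE: P1 plays (A: 0.6818, B: 0.3182), P2 plays (X: 0.3182, Y: 0.6818)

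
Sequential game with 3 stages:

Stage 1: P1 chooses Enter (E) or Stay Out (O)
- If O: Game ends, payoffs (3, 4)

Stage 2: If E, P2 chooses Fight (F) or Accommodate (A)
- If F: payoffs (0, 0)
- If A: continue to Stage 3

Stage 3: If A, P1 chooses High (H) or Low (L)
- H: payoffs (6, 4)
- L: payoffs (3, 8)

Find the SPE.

SPE: (E, A, H); Outcome (6, 4)

Work:
Stage 3: P1 chooses H (6 vs 3)
Stage 2: P2: F->0, A->4 (anticipating H). Choose A
Stage 1: P1: O->3, E->6 (anticipating A, H). Choose E
SPE path: E -> A -> H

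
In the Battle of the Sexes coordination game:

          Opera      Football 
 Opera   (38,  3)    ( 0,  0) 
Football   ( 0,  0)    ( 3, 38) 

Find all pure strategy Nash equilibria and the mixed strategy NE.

Pure NE: (Opera, Opera) and (Football, Football); Mixed NE: p = 0.9268, q = 0.0732

Work:
Check pure NE:
(Opera, Opera): (38, 3) - no unilateral deviation beneficial
(Football, Football): (3, 38) - no unilateral deviation beneficial
Mixed NE: P1 plays Opera with p = 0.9268, P2 plays Opera with q = 0.0732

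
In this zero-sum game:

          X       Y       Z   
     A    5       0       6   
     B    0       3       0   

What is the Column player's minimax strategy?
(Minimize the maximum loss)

Column should play Y, value = 3

Work:
Column player minimizes Row's maximum payoff:
Column X: max payoff to Row = 5
Column Y: max payoff to Row = 3
Column Z: max payoff to Row = 6
Minimum is 3, achieved by column Y.
Minimax strategy: Y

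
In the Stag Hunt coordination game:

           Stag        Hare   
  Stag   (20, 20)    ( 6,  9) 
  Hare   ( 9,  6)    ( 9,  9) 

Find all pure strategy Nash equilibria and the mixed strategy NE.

Pure NE: (Stag, Stag) and (Hare, Hare); Mixed NE: p = 0.2143, q = 0.2143

Work:
Check pure NE:
(Stag, Stag): (20, 20) - no unilateral deviation beneficial
(Hare, Hare): (9, 9) - no unilateral deviation beneficial
Mixed NE: P1 plays Stag with p = 0.2143, P2 plays Stag with q = 0.2143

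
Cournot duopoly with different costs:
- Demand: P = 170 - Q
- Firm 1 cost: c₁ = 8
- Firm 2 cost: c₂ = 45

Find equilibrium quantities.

q₁* = 66.33, q₂* = 29.33

Work:
Reaction: q₁ = (170 - 8 - q₂)/2
Reaction: q₂ = (170 - 45 - q₁)/2
Solve simultaneously:
q₁* = (170 - 2×8 + 45)/3 = 66.33
q₂* = (170 - 2×45 + 8)/3 = 29.33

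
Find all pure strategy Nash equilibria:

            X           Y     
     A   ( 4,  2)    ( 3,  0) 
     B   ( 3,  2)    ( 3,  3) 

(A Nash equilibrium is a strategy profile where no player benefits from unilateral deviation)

Nash equilibrium: (A, X), (B, Y)

Work:
Best responses:
  P1 vs X: payoffs [4, 3] → best response A (payoff 4)
  P1 vs Y: payoffs [3, 3] → best response A/B (payoff 3)
  P2 vs A: payoffs [2, 0] → best response X (payoff 2)
  P2 vs B: payoffs [2, 3] → best response Y (payoff 3)
Mutual best responses: (A,X), (B,Y) → Nash equilibria.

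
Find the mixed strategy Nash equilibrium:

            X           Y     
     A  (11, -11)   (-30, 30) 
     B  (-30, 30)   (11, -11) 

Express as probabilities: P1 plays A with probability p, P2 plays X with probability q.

p = 0.5, q = 0.5

Work:
Find probabilities that make opponent indifferent:
P2 chooses q to make P1 indifferent between A and B
P1 chooses p to make P2 indifferent between X and Y
Mixed NE: P1 plays (A: 0.5, B: 0.5), P2 plays (X: 0.5, Y: 0.5)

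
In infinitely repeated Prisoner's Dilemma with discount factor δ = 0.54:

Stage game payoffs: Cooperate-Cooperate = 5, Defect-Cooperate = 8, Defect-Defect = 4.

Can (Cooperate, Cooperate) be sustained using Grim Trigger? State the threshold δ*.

δ* = 0.75; since δ = 0.54 < 0.75, cooperation cannot be sustained

Work:
For Grim Trigger:
Cooperate forever: 5/(1-δ)
Defect then punished: 8 + 4·δ/(1-δ)
Need: 5/(1-δ) ≥ 8 + 4·δ/(1-δ)
Solving: δ ≥ (T-R)/(T-P) = (8-5)/(8-4) = 0.75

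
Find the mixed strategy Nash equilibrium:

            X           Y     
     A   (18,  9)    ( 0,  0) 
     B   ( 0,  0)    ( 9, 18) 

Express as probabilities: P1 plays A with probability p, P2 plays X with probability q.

p = 0.6667, q = 0.3333

Work:
Find probabilities that make opponent indifferent:
P2 chooses q to make P1 indifferent between A and B
P1 chooses p to make P2 indifferent between X and Y
Mixed NE: P1 plays (A: 0.6667, B: 0.3333), P2 plays (X: 0.3333, Y: 0.6667)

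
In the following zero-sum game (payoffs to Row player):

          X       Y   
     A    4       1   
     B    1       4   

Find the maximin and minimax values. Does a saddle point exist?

Maximin = 1, Minimax = 4, Saddle: False

Work:
Row minimums: [1, 1] → maximin = 1
Column maximums: [4, 4] → minimax = 4
No saddle point (maximin ≠ minimax). Mixed strategy needed.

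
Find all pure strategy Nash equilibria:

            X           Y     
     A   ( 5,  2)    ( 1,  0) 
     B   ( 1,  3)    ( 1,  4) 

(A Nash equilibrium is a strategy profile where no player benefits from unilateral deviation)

Nash equilibrium: (A, X), (B, Y)

Work:
Best responses:
  P1 vs X: payoffs [5, 1] → best response A (payoff 5)
  P1 vs Y: payoffs [1, 1] → best response A/B (payoff 1)
  P2 vs A: payoffs [2, 0] → best response X (payoff 2)
  P2 vs B: payoffs [3, 4] → best response Y (payoff 4)
Mutual best responses: (A,X), (B,Y) → Nash equilibria.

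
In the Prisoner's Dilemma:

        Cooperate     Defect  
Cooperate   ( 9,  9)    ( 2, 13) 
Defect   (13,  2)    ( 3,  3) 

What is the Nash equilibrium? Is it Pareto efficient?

(Defect, Defect) is NE; not Pareto efficient

Work:
Defect dominates Cooperate for both players:
If P2 cooperates: Defect (13) > Cooperate (9)
If P2 defects: Defect (3) > Cooperate (2)
NE: (Defect, Defect) with payoff (3, 3)
But (Cooperate, Cooperate) = (9, 9) Pareto dominates (3, 3)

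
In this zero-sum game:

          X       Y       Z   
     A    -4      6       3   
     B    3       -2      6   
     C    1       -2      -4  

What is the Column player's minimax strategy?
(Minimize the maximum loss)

Column should play X, value = 3

Work:
Column player minimizes Row's maximum payoff:
Column X: max payoff to Row = 3
Column Y: max payoff to Row = 6
Column Z: max payoff to Row = 6
Minimum is 3, achieved by column X.
Minimax strategy: X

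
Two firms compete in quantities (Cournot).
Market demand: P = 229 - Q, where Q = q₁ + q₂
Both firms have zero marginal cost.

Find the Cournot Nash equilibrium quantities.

q₁* = q₂* = 76.33; P* = 76.33

Work:
Profit: π_i = P·q_i = (a - q_i - q_j)·q_i
FOC: ∂π_i/∂q_i = a - 2q_i - q_j = 0
Reaction function: q_i = (229 - q_j)/2
Symmetry: q* = 229/3 = 76.33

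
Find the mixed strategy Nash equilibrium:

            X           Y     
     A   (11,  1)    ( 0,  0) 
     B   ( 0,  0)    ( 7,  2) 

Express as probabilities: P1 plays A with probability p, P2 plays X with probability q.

p = 0.6667, q = 0.3889

Work:
Find probabilities that make opponent indifferent:
P2 chooses q to make P1 indifferent between A and B
P1 chooses p to make P2 indifferent between X and Y
Mixed NE: P1 plays (A: 0.6667, B: 0.3333), P2 plays (X: 0.3889, Y: 0.6111)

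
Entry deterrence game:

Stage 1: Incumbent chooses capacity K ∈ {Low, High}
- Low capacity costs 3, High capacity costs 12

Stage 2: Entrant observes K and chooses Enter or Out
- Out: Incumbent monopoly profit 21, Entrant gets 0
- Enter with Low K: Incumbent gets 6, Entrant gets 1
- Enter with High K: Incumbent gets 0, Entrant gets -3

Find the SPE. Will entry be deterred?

SPE: (High, Enter|Low, Out|High); Entry deterred. Incumbent net profit = 9

Work:
After Low K: Entrant enters (1 > 0)
After High K: Entrant stays out (-3 < 0)
Incumbent: Low → 6−3=3, High → 21−12=9
Incumbent chooses High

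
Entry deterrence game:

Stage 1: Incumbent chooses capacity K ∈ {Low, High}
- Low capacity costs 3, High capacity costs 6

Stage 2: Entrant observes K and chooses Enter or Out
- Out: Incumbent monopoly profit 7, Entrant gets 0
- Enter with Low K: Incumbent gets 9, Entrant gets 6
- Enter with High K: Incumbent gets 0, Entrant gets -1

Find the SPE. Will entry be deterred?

SPE: (Low, Enter|Low, Out|High); Entry not deterred. Incumbent net profit = 6, Entrant gets 6

Work:
After Low K: Entrant enters (6 > 0)
After High K: Entrant stays out (-1 < 0)
Incumbent: Low → 9−3=6, High → 7−6=1
Incumbent chooses Low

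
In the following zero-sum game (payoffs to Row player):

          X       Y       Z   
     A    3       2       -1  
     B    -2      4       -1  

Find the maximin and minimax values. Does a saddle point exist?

Maximin = -1, Minimax = -1, Saddle: True

Work:
Row minimums: [-1, -2] → maximin = -1
Column maximums: [3, 4, -1] → minimax = -1
Saddle point exists! Game value = -1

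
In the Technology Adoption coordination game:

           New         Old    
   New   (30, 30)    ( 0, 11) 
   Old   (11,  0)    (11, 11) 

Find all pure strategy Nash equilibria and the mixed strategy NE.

Pure NE: (New, New) and (Old, Old); Mixed NE: p = 0.3667, q = 0.3667

Work:
Check pure NE:
(New, New): (30, 30) - no unilateral deviation beneficial
(Old, Old): (11, 11) - no unilateral deviation beneficial
Mixed NE: P1 plays New with p = 0.3667, P2 plays New with q = 0.3667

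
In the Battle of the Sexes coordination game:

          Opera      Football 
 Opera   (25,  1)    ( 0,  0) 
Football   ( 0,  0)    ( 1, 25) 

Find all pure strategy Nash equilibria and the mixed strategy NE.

Pure NE: (Opera, Opera) and (Football, Football); Mixed NE: p = 0.9615, q = 0.0385

Work:
Check pure NE:
(Opera, Opera): (25, 1) - no unilateral deviation beneficial
(Football, Football): (1, 25) - no unilateral deviation beneficial
Mixed NE: P1 plays Opera with p = 0.9615, P2 plays Opera with q = 0.0385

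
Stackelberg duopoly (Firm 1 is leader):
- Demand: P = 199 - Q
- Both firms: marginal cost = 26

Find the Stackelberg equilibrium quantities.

q₁* (leader) = 86.5, q₂* (follower) = 43.25

Work:
Follower's reaction: q₂ = (a - c - q₁)/2
Leader substitutes: π₁ = q₁·(a - q₁ - (a-c-q₁)/2 - c)
FOC: q₁* = (199 - 26)/2 = 86.50
Then: q₂* = (199 - 26 - 86.5)/2 = 43.25
Leader has first-mover advantage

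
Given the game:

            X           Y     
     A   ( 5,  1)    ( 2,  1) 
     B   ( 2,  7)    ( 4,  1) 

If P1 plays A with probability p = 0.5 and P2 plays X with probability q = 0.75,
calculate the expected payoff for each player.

E[P1] = 3.375, E[P2] = 3.25

Work:
E[P1] = p·q·π₁(A,X) + p·(1-q)·π₁(A,Y) + (1-p)·q·π₁(B,X) + (1-p)·(1-q)·π₁(B,Y)
= 0.5·0.75·5 + 0.5·0.25·2 + 0.5·0.75·2 + 0.5·0.25·4
= 3.375

E[P2] = 3.25 (similar calculation)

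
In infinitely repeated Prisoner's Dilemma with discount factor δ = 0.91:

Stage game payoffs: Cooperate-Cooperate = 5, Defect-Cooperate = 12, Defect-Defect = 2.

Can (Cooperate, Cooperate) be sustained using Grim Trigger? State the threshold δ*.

δ* = 0.7; since δ = 0.91 ≥ 0.7, cooperation can be sustained

Work:
For Grim Trigger:
Cooperate forever: 5/(1-δ)
Defect then punished: 12 + 2·δ/(1-δ)
Need: 5/(1-δ) ≥ 12 + 2·δ/(1-δ)
Solving: δ ≥ (T-R)/(T-P) = (12-5)/(12-2) = 0.7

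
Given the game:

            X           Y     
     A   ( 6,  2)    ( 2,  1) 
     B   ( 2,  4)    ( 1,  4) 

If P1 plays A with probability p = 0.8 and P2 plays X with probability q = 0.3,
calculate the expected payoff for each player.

E[P1] = 2.82, E[P2] = 1.84

Work:
E[P1] = p·q·π₁(A,X) + p·(1-q)·π₁(A,Y) + (1-p)·q·π₁(B,X) + (1-p)·(1-q)·π₁(B,Y)
= 0.8·0.3·6 + 0.8·0.7·2 + 0.2·0.3·2 + 0.2·0.7·1
= 2.82

E[P2] = 1.84 (similar calculation)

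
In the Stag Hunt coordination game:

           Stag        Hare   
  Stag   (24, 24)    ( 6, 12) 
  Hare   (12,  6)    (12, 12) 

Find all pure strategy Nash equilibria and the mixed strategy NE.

Pure NE: (Stag, Stag) and (Hare, Hare); Mixed NE: p = 0.3333, q = 0.3333

Work:
Check pure NE:
(Stag, Stag): (24, 24) - no unilateral deviation beneficial
(Hare, Hare): (12, 12) - no unilateral deviation beneficial
Mixed NE: P1 plays Stag with p = 0.3333, P2 plays Stag with q = 0.3333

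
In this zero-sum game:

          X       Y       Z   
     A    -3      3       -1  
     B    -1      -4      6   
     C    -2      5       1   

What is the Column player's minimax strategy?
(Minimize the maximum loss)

Column should play X, value = -1

Work:
Column player minimizes Row's maximum payoff:
Column X: max payoff to Row = -1
Column Y: max payoff to Row = 5
Column Z: max payoff to Row = 6
Minimum is -1, achieved by column X.
Minimax strategy: X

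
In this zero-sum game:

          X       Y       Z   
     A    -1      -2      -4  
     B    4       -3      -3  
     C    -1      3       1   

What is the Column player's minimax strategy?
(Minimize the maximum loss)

Column should play Z, value = 1

Work:
Column player minimizes Row's maximum payoff:
Column X: max payoff to Row = 4
Column Y: max payoff to Row = 3
Column Z: max payoff to Row = 1
Minimum is 1, achieved by column Z.
Minimax strategy: Z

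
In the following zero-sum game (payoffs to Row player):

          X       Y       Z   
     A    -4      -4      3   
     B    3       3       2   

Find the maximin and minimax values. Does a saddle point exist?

Maximin = 2, Minimax = 3, Saddle: False

Work:
Row minimums: [-4, 2] → maximin = 2
Column maximums: [3, 3, 3] → minimax = 3
No saddle point (maximin ≠ minimax). Mixed strategy needed.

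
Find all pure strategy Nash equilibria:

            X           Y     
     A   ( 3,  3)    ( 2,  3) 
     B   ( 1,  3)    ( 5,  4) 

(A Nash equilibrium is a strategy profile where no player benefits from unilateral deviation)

Nash equilibrium: (A, X), (B, Y)

Work:
Best responses:
  P1 vs X: payoffs [3, 1] → best response A (payoff 3)
  P1 vs Y: payoffs [2, 5] → best response B (payoff 5)
  P2 vs A: payoffs [3, 3] → best response X/Y (payoff 3)
  P2 vs B: payoffs [3, 4] → best response Y (payoff 4)
Mutual best responses: (A,X), (B,Y) → Nash equilibria.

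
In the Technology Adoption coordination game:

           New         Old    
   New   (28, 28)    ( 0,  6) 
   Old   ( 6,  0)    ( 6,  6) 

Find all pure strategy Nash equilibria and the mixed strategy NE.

Pure NE: (New, New) and (Old, Old); Mixed NE: p = 0.2143, q = 0.2143

Work:
Check pure NE:
(New, New): (28, 28) - no unilateral deviation beneficial
(Old, Old): (6, 6) - no unilateral deviation beneficial
Mixed NE: P1 plays New with p = 0.2143, P2 plays New with q = 0.2143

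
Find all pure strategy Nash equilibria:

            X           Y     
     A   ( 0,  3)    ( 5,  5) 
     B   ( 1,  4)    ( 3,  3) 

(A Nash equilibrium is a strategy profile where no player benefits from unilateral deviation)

Nash equilibrium: (A, Y), (B, X)

Work:
Best responses:
  P1 vs X: payoffs [0, 1] → best response B (payoff 1)
  P1 vs Y: payoffs [5, 3] → best response A (payoff 5)
  P2 vs A: payoffs [3, 5] → best response Y (payoff 5)
  P2 vs B: payoffs [4, 3] → best response X (payoff 4)
Mutual best responses: (A,Y), (B,X) → Nash equilibria.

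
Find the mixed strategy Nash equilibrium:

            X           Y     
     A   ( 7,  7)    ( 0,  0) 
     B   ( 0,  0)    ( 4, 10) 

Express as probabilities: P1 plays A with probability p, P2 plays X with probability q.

p = 0.5882, q = 0.3636

Work:
Find probabilities that make opponent indifferent:
P2 chooses q to make P1 indifferent between A and B
P1 chooses p to make P2 indifferent between X and Y
Mixed NE: P1 plays (A: 0.5882, B: 0.4118), P2 plays (X: 0.3636, Y: 0.6364)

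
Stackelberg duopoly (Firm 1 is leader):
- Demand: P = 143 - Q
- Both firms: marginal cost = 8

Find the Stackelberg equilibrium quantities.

q₁* (leader) = 67.5, q₂* (follower) = 33.75

Work:
Follower's reaction: q₂ = (a - c - q₁)/2
Leader substitutes: π₁ = q₁·(a - q₁ - (a-c-q₁)/2 - c)
FOC: q₁* = (143 - 8)/2 = 67.50
Then: q₂* = (143 - 8 - 67.5)/2 = 33.75
Leader has first-mover advantage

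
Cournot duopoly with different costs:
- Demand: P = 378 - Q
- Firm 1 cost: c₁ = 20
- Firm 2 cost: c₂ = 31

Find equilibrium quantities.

q₁* = 123.0, q₂* = 112.0

Work:
Reaction: q₁ = (378 - 20 - q₂)/2
Reaction: q₂ = (378 - 31 - q₁)/2
Solve simultaneously:
q₁* = (378 - 2×20 + 31)/3 = 123.0
q₂* = (378 - 2×31 + 20)/3 = 112.0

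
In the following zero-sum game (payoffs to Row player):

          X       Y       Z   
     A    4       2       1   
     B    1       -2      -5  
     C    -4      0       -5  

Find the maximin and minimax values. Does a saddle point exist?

Maximin = 1, Minimax = 1, Saddle: True

Work:
Row minimums: [1, -5, -5] → maximin = 1
Column maximums: [4, 2, 1] → minimax = 1
Saddle point exists! Game value = 1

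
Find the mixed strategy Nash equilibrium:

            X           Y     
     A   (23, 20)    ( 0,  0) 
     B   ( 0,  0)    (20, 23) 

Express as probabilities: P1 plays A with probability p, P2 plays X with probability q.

p = 0.5349, q = 0.4651

Work:
Find probabilities that make opponent indifferent:
P2 chooses q to make P1 indifferent between A and B
P1 chooses p to make P2 indifferent between X and Y
Mixed NE: P1 plays (A: 0.5349, B: 0.4651), P2 plays (X: 0.4651, Y: 0.5349)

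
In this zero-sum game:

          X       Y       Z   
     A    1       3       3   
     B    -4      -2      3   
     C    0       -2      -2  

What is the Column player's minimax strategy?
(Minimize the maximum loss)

Column should play X, value = 1

Work:
Column player minimizes Row's maximum payoff:
Column X: max payoff to Row = 1
Column Y: max payoff to Row = 3
Column Z: max payoff to Row = 3
Minimum is 1, achieved by column X.
Minimax strategy: X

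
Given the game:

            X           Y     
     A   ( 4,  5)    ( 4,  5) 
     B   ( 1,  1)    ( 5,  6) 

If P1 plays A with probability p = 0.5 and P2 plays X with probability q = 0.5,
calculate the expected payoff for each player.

E[P1] = 3.5, E[P2] = 4.25

Work:
E[P1] = p·q·π₁(A,X) + p·(1-q)·π₁(A,Y) + (1-p)·q·π₁(B,X) + (1-p)·(1-q)·π₁(B,Y)
= 0.5·0.5·4 + 0.5·0.5·4 + 0.5·0.5·1 + 0.5·0.5·5
= 3.5

E[P2] = 4.25 (similar calculation)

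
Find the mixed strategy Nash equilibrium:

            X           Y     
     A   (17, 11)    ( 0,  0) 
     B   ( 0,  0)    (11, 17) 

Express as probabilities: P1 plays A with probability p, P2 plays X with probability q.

p = 0.6071, q = 0.3929

Work:
Find probabilities that make opponent indifferent:
P2 chooses q to make P1 indifferent between A and B
P1 chooses p to make P2 indifferent between X and Y
Mixed NE: P1 plays (A: 0.6071, B: 0.3929), P2 plays (X: 0.3929, Y: 0.6071)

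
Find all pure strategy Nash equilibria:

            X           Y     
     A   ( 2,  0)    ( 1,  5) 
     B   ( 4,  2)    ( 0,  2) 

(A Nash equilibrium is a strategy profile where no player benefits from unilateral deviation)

Nash equilibrium: (A, Y), (B, X)

Work:
Best responses:
  P1 vs X: payoffs [2, 4] → best response B (payoff 4)
  P1 vs Y: payoffs [1, 0] → best response A (payoff 1)
  P2 vs A: payoffs [0, 5] → best response Y (payoff 5)
  P2 vs B: payoffs [2, 2] → best response X/Y (payoff 2)
Mutual best responses: (A,Y), (B,X) → Nash equilibria.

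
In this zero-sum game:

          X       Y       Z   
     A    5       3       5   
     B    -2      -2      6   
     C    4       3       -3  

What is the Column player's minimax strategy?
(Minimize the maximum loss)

Column should play Y, value = 3

Work:
Column player minimizes Row's maximum payoff:
Column X: max payoff to Row = 5
Column Y: max payoff to Row = 3
Column Z: max payoff to Row = 6
Minimum is 3, achieved by column Y.
Minimax strategy: Y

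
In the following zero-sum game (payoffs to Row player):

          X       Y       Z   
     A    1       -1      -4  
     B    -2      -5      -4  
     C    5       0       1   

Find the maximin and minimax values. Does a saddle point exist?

Maximin = 0, Minimax = 0, Saddle: True

Work:
Row minimums: [-4, -5, 0] → maximin = 0
Column maximums: [5, 0, 1] → minimax = 0
Saddle point exists! Game value = 0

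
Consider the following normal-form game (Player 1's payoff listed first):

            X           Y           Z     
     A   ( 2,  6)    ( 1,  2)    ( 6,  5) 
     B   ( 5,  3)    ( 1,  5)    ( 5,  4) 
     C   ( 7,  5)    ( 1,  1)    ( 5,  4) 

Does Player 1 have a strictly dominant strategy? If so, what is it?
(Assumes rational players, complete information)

No strictly dominant strategy exists for Player 1

Work:
A strategy strictly dominates another if it gives a strictly higher payoff against every opponent action. Compare each pair of P1's strategies column-by-column:
  A vs B: [2 vs 5, 1 vs 1, 6 vs 5] → A does not strictly dominate B (column X: 2 ≤ 5)
  A vs C: [2 vs 7, 1 vs 1, 6 vs 5] → A does not strictly dominate C (column X: 2 ≤ 7)
  B vs A: [5 vs 2, 1 vs 1, 5 vs 6] → B does not strictly dominate A (column Y: 1 ≤ 1)
  B vs C: [5 vs 7, 1 vs 1, 5 vs 5] → B does not strictly dominate C (column X: 5 ≤ 7)
  C vs A: [7 vs 2, 1 vs 1, 5 vs 6] → C does not strictly dominate A (column Y: 1 ≤ 1)
  C vs B: [7 vs 5, 1 vs 1, 5 vs 5] → C does not strictly dominate B (column Y: 1 ≤ 1)
No single strategy strictly dominates all others → no strictly dominant strategy.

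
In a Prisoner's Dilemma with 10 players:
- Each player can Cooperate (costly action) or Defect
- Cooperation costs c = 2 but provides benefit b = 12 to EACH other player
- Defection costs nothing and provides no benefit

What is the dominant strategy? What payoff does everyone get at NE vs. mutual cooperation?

Dominant: Defect; NE payoff = 0; Coop payoff = 106

Work:
Defect dominates (saves cost c = 2, benefit to others is external)
NE: All defect → everyone gets 0
If all cooperate: each receives (9)×12 - 2 = 106
Social dilemma: 106 > 0 but NE gives 0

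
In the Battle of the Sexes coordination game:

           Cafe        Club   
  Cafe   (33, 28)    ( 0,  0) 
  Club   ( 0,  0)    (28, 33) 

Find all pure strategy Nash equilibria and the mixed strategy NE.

Pure NE: (Cafe, Cafe) and (Club, Club); Mixed NE: p = 0.541, q = 0.459

Work:
Check pure NE:
(Cafe, Cafe): (33, 28) - no unilateral deviation beneficial
(Club, Club): (28, 33) - no unilateral deviation beneficial
Mixed NE: P1 plays Cafe with p = 0.541, P2 plays Cafe with q = 0.459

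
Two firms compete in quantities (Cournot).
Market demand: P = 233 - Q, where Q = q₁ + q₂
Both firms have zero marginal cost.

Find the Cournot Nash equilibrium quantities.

q₁* = q₂* = 77.67; P* = 77.67

Work:
Profit: π_i = P·q_i = (a - q_i - q_j)·q_i
FOC: ∂π_i/∂q_i = a - 2q_i - q_j = 0
Reaction function: q_i = (233 - q_j)/2
Symmetry: q* = 233/3 = 77.67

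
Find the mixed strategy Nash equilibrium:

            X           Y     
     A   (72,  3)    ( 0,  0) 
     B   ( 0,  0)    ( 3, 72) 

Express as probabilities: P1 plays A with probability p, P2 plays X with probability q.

p = 0.96, q = 0.04

Work:
Find probabilities that make opponent indifferent:
P2 chooses q to make P1 indifferent between A and B
P1 chooses p to make P2 indifferent between X and Y
Mixed NE: P1 plays (A: 0.96, B: 0.04), P2 plays (X: 0.04, Y: 0.96)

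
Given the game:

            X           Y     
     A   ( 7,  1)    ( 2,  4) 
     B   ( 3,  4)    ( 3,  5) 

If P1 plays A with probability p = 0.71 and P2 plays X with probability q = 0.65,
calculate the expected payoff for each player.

E[P1] = 4.5975, E[P2] = 2.717

Work:
E[P1] = p·q·π₁(A,X) + p·(1-q)·π₁(A,Y) + (1-p)·q·π₁(B,X) + (1-p)·(1-q)·π₁(B,Y)
= 0.71·0.65·7 + 0.71·0.35·2 + 0.29·0.65·3 + 0.29·0.35·3
= 4.5975

E[P2] = 2.717 (similar calculation)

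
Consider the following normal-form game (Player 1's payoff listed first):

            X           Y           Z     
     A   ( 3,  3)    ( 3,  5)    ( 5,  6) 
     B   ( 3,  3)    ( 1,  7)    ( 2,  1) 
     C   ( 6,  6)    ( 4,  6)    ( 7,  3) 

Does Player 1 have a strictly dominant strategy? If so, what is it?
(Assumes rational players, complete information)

Yes, Player 1's strictly dominant strategy is C

Work:
A strategy strictly dominates another if it gives a strictly higher payoff against every opponent action. Compare each pair of P1's strategies column-by-column:
  A vs B: [3 vs 3, 3 vs 1, 5 vs 2] → A does not strictly dominate B (column X: 3 ≤ 3)
  A vs C: [3 vs 6, 3 vs 4, 5 vs 7] → A does not strictly dominate C (column X: 3 ≤ 6)
  B vs A: [3 vs 3, 1 vs 3, 2 vs 5] → B does not strictly dominate A (column X: 3 ≤ 3)
  B vs C: [3 vs 6, 1 vs 4, 2 vs 7] → B does not strictly dominate C (column X: 3 ≤ 6)
  C vs A: [6 vs 3, 4 vs 3, 7 vs 5] → C strictly dominates A
  C vs B: [6 vs 3, 4 vs 1, 7 vs 2] → C strictly dominates B
C strictly dominates every other strategy → strictly dominant.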